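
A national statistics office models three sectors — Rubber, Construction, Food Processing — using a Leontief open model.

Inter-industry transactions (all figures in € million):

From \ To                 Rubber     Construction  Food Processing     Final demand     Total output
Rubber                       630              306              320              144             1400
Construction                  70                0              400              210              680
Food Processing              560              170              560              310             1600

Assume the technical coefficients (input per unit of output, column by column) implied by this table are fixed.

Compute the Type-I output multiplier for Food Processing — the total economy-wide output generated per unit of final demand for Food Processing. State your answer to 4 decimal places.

Technical coefficients a_ij = z_ij / X_j:
  a_11 = 630/1400 = 0.45, a_21 = 70/1400 = 0.05, a_31 = 560/1400 = 0.40
  a_12 = 306/680 = 0.45, a_22 = 0/680 = 0.00, a_32 = 170/680 = 0.25
  a_13 = 320/1600 = 0.20, a_23 = 400/1600 = 0.25, a_33 = 560/1600 = 0.35
I − A =
  [   0.55    -0.45    -0.20]
  [  -0.05     1.00    -0.25]
  [  -0.40    -0.25     0.65]
Cofactors of I−A, C_ij = (−1)^(i+j)·(minor ij) (rows/columns in the sector order above):
  C_11 = (1.00)(0.65) − (-0.25)(-0.25) = 0.5875
  C_12 = −[(-0.05)(0.65) − (-0.25)(-0.40)] = 0.1325
  C_13 = (-0.05)(-0.25) − (1.00)(-0.40) = 0.4125
  C_21 = −[(-0.45)(0.65) − (-0.20)(-0.25)] = 0.3425
  C_22 = (0.55)(0.65) − (-0.20)(-0.40) = 0.2775
  C_23 = −[(0.55)(-0.25) − (-0.45)(-0.40)] = 0.3175
  C_31 = (-0.45)(-0.25) − (-0.20)(1.00) = 0.3125
  C_32 = −[(0.55)(-0.25) − (-0.20)(-0.05)] = 0.1475
  C_33 = (0.55)(1.00) − (-0.45)(-0.05) = 0.5275
det(I−A) = Σ_j (I−A)_1j·C_1j = (0.55)(0.5875) + (-0.45)(0.1325) + (-0.20)(0.4125) = 0.1810
adj(I−A) = Cᵀ =
  [ 0.5875   0.3425   0.3125]
  [ 0.1325   0.2775   0.1475]
  [ 0.4125   0.3175   0.5275]
(I − A)⁻¹ = adj(I−A) / det(I−A) ≈
  [   3.24586     1.89227     1.72652]
  [   0.73204     1.53315     0.81492]
  [   2.27901     1.75414     2.91436]
The output multiplier for sector j is the column-j sum of the Leontief inverse (I − A)⁻¹ = adj(I−A) / det(I−A).
Column 3 of adj(I−A): (0.3125, 0.1475, 0.5275); det(I−A) = 0.1810.
m_3 = (0.3125 + 0.1475 + 0.5275) / 0.1810 = 0.9875 / 0.1810 ≈ 5.4558.

m_3 = 5.4558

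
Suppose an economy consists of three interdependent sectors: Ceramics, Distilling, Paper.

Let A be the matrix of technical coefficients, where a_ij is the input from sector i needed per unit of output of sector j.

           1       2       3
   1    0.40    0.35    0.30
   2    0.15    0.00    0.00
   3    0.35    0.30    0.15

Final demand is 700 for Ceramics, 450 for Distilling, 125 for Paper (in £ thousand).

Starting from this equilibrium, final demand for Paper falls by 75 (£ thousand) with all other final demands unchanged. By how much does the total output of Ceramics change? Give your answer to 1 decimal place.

Δx_1 = -64.9

I − A =
  [   0.60    -0.35    -0.30]
  [  -0.15     1.00     0.00]
  [  -0.35    -0.30     0.85]
Cofactors of I−A, C_ij = (−1)^(i+j)·(minor ij) (rows/columns in the sector order above):
  C_11 = (1.00)(0.85) − (0.00)(-0.30) = 0.8500
  C_12 = −[(-0.15)(0.85) − (0.00)(-0.35)] = 0.1275
  C_13 = (-0.15)(-0.30) − (1.00)(-0.35) = 0.3950
  C_21 = −[(-0.35)(0.85) − (-0.30)(-0.30)] = 0.3875
  C_22 = (0.60)(0.85) − (-0.30)(-0.35) = 0.4050
  C_23 = −[(0.60)(-0.30) − (-0.35)(-0.35)] = 0.3025
  C_31 = (-0.35)(0.00) − (-0.30)(1.00) = 0.3000
  C_32 = −[(0.60)(0.00) − (-0.30)(-0.15)] = 0.0450
  C_33 = (0.60)(1.00) − (-0.35)(-0.15) = 0.5475
det(I−A) = Σ_j (I−A)_1j·C_1j = (0.60)(0.8500) + (-0.35)(0.1275) + (-0.30)(0.3950) = 0.346875
adj(I−A) = Cᵀ =
  [ 0.8500   0.3875   0.3000]
  [ 0.1275   0.4050   0.0450]
  [ 0.3950   0.3025   0.5475]
(I − A)⁻¹ = adj(I−A) / det(I−A) ≈
  [   2.4505     1.1171     0.8649]
  [   0.3676     1.1676     0.1297]
  [   1.1387     0.8721     1.5784]
Δx = (I − A)⁻¹ Δd with Δd having -75 in the Paper component and 0 elsewhere.
So Δx_1 = L_13 · (-75), where L_13 = adj(I−A)_13 / det(I−A) = 0.3000 / 0.346875.
Δx_1 = 0.3000 × (-75) / 0.346875 = -22.50 / 0.346875 ≈ -64.9.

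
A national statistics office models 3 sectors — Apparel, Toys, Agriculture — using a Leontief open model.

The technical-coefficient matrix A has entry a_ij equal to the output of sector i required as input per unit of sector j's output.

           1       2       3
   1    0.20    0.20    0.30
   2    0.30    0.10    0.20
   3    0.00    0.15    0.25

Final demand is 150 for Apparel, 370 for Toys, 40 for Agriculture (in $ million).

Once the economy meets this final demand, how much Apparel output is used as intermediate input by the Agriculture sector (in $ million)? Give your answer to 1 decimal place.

z_13 = 50.9

I − A =
  [   0.80    -0.20    -0.30]
  [  -0.30     0.90    -0.20]
  [   0.00    -0.15     0.75]
Cofactors of I−A, C_ij = (−1)^(i+j)·(minor ij) (rows/columns in the sector order above):
  C_11 = (0.90)(0.75) − (-0.20)(-0.15) = 0.6450
  C_12 = −[(-0.30)(0.75) − (-0.20)(0.00)] = 0.2250
  C_13 = (-0.30)(-0.15) − (0.90)(0.00) = 0.0450
  C_21 = −[(-0.20)(0.75) − (-0.30)(-0.15)] = 0.1950
  C_22 = (0.80)(0.75) − (-0.30)(0.00) = 0.6000
  C_23 = −[(0.80)(-0.15) − (-0.20)(0.00)] = 0.1200
  C_31 = (-0.20)(-0.20) − (-0.30)(0.90) = 0.3100
  C_32 = −[(0.80)(-0.20) − (-0.30)(-0.30)] = 0.2500
  C_33 = (0.80)(0.90) − (-0.20)(-0.30) = 0.6600
det(I−A) = Σ_j (I−A)_1j·C_1j = (0.80)(0.6450) + (-0.20)(0.2250) + (-0.30)(0.0450) = 0.4575
adj(I−A) = Cᵀ =
  [ 0.6450   0.1950   0.3100]
  [ 0.2250   0.6000   0.2500]
  [ 0.0450   0.1200   0.6600]
(I − A)⁻¹ = adj(I−A) / det(I−A) ≈
  [   1.4098     0.4262     0.6776]
  [   0.4918     1.3115     0.5464]
  [   0.0984     0.2623     1.4426]
First solve x = (I − A)⁻¹ d = adj(I−A)·d / det(I−A); in particular x_3 = (0.0450·150 + 0.1200·370 + 0.6600·40) / 0.4575 = 77.55 / 0.4575 ≈ 169.508.
Intermediate flow from 1 to 3: z_13 = a_13 · x_3 = 0.30 × 77.55 / 0.4575 = 23.265 / 0.4575 ≈ 50.9.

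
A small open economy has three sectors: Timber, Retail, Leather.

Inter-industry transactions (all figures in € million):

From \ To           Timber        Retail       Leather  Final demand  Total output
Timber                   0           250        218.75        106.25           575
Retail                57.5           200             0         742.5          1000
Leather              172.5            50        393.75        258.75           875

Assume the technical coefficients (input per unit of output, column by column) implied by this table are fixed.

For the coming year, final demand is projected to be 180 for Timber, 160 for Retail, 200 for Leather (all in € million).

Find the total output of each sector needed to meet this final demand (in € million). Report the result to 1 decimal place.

Technical coefficients a_ij = z_ij / X_j:
  a_TT = 0/575 = 0.00, a_RT = 57.5/575 = 0.10, a_LT = 172.5/575 = 0.30
  a_TR = 250/1000 = 0.25, a_RR = 200/1000 = 0.20, a_LR = 50/1000 = 0.05
  a_TL = 218.75/875 = 0.25, a_RL = 0/875 = 0.00, a_LL = 393.75/875 = 0.45
I − A =
  [   1.00    -0.25    -0.25]
  [  -0.10     0.80     0.00]
  [  -0.30    -0.05     0.55]
Cofactors of I−A, C_ij = (−1)^(i+j)·(minor ij) (rows/columns in the sector order above):
  C_11 = (0.80)(0.55) − (0.00)(-0.05) = 0.4400
  C_12 = −[(-0.10)(0.55) − (0.00)(-0.30)] = 0.0550
  C_13 = (-0.10)(-0.05) − (0.80)(-0.30) = 0.2450
  C_21 = −[(-0.25)(0.55) − (-0.25)(-0.05)] = 0.1500
  C_22 = (1.00)(0.55) − (-0.25)(-0.30) = 0.4750
  C_23 = −[(1.00)(-0.05) − (-0.25)(-0.30)] = 0.1250
  C_31 = (-0.25)(0.00) − (-0.25)(0.80) = 0.2000
  C_32 = −[(1.00)(0.00) − (-0.25)(-0.10)] = 0.0250
  C_33 = (1.00)(0.80) − (-0.25)(-0.10) = 0.7750
det(I−A) = Σ_j (I−A)_1j·C_1j = (1.00)(0.4400) + (-0.25)(0.0550) + (-0.25)(0.2450) = 0.3650
adj(I−A) = Cᵀ =
  [ 0.4400   0.1500   0.2000]
  [ 0.0550   0.4750   0.0250]
  [ 0.2450   0.1250   0.7750]
(I − A)⁻¹ = adj(I−A) / det(I−A) ≈
  [   1.2055     0.4110     0.5479]
  [   0.1507     1.3014     0.0685]
  [   0.6712     0.3425     2.1233]
x = (I − A)⁻¹ d = adj(I−A)·d / det(I−A), with det(I−A) = 0.3650:
  x_T = (0.4400·180 + 0.1500·160 + 0.2000·200) / 0.3650 = 143.20 / 0.3650 ≈ 392.3
  x_R = (0.0550·180 + 0.4750·160 + 0.0250·200) / 0.3650 = 90.90 / 0.3650 ≈ 249.0
  x_L = (0.2450·180 + 0.1250·160 + 0.7750·200) / 0.3650 = 219.10 / 0.3650 ≈ 600.3

x_T = 392.3, x_R = 249.0, x_L = 600.3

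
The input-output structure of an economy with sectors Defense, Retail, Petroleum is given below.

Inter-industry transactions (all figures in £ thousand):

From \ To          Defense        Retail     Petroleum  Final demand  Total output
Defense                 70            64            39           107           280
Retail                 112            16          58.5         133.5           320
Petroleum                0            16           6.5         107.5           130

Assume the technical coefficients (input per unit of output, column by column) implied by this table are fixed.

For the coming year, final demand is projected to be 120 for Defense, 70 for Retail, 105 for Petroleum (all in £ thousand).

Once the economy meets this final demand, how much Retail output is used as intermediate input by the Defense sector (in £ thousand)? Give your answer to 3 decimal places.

Technical coefficients a_ij = z_ij / X_j:
  a_11 = 70/280 = 0.25, a_21 = 112/280 = 0.40, a_31 = 0/280 = 0.00
  a_12 = 64/320 = 0.20, a_22 = 16/320 = 0.05, a_32 = 16/320 = 0.05
  a_13 = 39/130 = 0.30, a_23 = 58.5/130 = 0.45, a_33 = 6.5/130 = 0.05
I − A =
  [   0.75    -0.20    -0.30]
  [  -0.40     0.95    -0.45]
  [   0.00    -0.05     0.95]
Cofactors of I−A, C_ij = (−1)^(i+j)·(minor ij) (rows/columns in the sector order above):
  C_11 = (0.95)(0.95) − (-0.45)(-0.05) = 0.8800
  C_12 = −[(-0.40)(0.95) − (-0.45)(0.00)] = 0.3800
  C_13 = (-0.40)(-0.05) − (0.95)(0.00) = 0.0200
  C_21 = −[(-0.20)(0.95) − (-0.30)(-0.05)] = 0.2050
  C_22 = (0.75)(0.95) − (-0.30)(0.00) = 0.7125
  C_23 = −[(0.75)(-0.05) − (-0.20)(0.00)] = 0.0375
  C_31 = (-0.20)(-0.45) − (-0.30)(0.95) = 0.3750
  C_32 = −[(0.75)(-0.45) − (-0.30)(-0.40)] = 0.4575
  C_33 = (0.75)(0.95) − (-0.20)(-0.40) = 0.6325
det(I−A) = Σ_j (I−A)_1j·C_1j = (0.75)(0.8800) + (-0.20)(0.3800) + (-0.30)(0.0200) = 0.5780
adj(I−A) = Cᵀ =
  [ 0.8800   0.2050   0.3750]
  [ 0.3800   0.7125   0.4575]
  [ 0.0200   0.0375   0.6325]
(I − A)⁻¹ = adj(I−A) / det(I−A) ≈
  [   1.5225     0.3547     0.6488]
  [   0.6574     1.2327     0.7915]
  [   0.0346     0.0649     1.0943]
First solve x = (I − A)⁻¹ d = adj(I−A)·d / det(I−A); in particular x_1 = (0.8800·120 + 0.2050·70 + 0.3750·105) / 0.5780 = 159.325 / 0.5780 ≈ 275.64879.
Intermediate flow from 2 to 1: z_21 = a_21 · x_1 = 0.40 × 159.325 / 0.5780 = 63.73 / 0.5780 ≈ 110.260.

z_21 = 110.260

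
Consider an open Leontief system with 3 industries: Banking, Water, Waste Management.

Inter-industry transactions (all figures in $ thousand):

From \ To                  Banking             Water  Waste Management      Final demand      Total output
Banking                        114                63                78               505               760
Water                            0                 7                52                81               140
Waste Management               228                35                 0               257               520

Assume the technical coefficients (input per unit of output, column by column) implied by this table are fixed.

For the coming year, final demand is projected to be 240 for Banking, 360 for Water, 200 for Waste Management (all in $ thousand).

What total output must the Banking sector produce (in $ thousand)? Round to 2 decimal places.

x_1 = 595.89

Technical coefficients a_ij = z_ij / X_j:
  a_11 = 114/760 = 0.15, a_21 = 0/760 = 0.00, a_31 = 228/760 = 0.30
  a_12 = 63/140 = 0.45, a_22 = 7/140 = 0.05, a_32 = 35/140 = 0.25
  a_13 = 78/520 = 0.15, a_23 = 52/520 = 0.10, a_33 = 0/520 = 0.00
I − A =
  [   0.85    -0.45    -0.15]
  [   0.00     0.95    -0.10]
  [  -0.30    -0.25     1.00]
Cofactors of I−A, C_ij = (−1)^(i+j)·(minor ij) (rows/columns in the sector order above):
  C_11 = (0.95)(1.00) − (-0.10)(-0.25) = 0.9250
  C_12 = −[(0.00)(1.00) − (-0.10)(-0.30)] = 0.0300
  C_13 = (0.00)(-0.25) − (0.95)(-0.30) = 0.2850
  C_21 = −[(-0.45)(1.00) − (-0.15)(-0.25)] = 0.4875
  C_22 = (0.85)(1.00) − (-0.15)(-0.30) = 0.8050
  C_23 = −[(0.85)(-0.25) − (-0.45)(-0.30)] = 0.3475
  C_31 = (-0.45)(-0.10) − (-0.15)(0.95) = 0.1875
  C_32 = −[(0.85)(-0.10) − (-0.15)(0.00)] = 0.0850
  C_33 = (0.85)(0.95) − (-0.45)(0.00) = 0.8075
det(I−A) = Σ_j (I−A)_1j·C_1j = (0.85)(0.9250) + (-0.45)(0.0300) + (-0.15)(0.2850) = 0.7300
adj(I−A) = Cᵀ =
  [ 0.9250   0.4875   0.1875]
  [ 0.0300   0.8050   0.0850]
  [ 0.2850   0.3475   0.8075]
(I − A)⁻¹ = adj(I−A) / det(I−A) ≈
  [   1.2671     0.6678     0.2568]
  [   0.0411     1.1027     0.1164]
  [   0.3904     0.4760     1.1062]
x = (I − A)⁻¹ d = adj(I−A)·d / det(I−A), with det(I−A) = 0.7300:
  x_1 = (0.9250·240 + 0.4875·360 + 0.1875·200) / 0.7300 = 435.00 / 0.7300 ≈ 595.89
  x_2 = (0.0300·240 + 0.8050·360 + 0.0850·200) / 0.7300 = 314.00 / 0.7300 ≈ 430.14
  x_3 = (0.2850·240 + 0.3475·360 + 0.8075·200) / 0.7300 = 355.00 / 0.7300 ≈ 486.30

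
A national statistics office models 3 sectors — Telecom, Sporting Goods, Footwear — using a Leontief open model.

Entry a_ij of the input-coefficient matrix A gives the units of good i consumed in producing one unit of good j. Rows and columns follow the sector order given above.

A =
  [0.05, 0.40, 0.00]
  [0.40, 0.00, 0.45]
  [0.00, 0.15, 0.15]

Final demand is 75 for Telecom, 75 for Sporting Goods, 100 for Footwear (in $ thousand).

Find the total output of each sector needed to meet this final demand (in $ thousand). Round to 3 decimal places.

x_T = 168.244, x_S = 212.081, x_F = 155.073

I − A =
  [   0.95    -0.40     0.00]
  [  -0.40     1.00    -0.45]
  [   0.00    -0.15     0.85]
Cofactors of I−A, C_ij = (−1)^(i+j)·(minor ij) (rows/columns in the sector order above):
  C_11 = (1.00)(0.85) − (-0.45)(-0.15) = 0.7825
  C_12 = −[(-0.40)(0.85) − (-0.45)(0.00)] = 0.3400
  C_13 = (-0.40)(-0.15) − (1.00)(0.00) = 0.0600
  C_21 = −[(-0.40)(0.85) − (0.00)(-0.15)] = 0.3400
  C_22 = (0.95)(0.85) − (0.00)(0.00) = 0.8075
  C_23 = −[(0.95)(-0.15) − (-0.40)(0.00)] = 0.1425
  C_31 = (-0.40)(-0.45) − (0.00)(1.00) = 0.1800
  C_32 = −[(0.95)(-0.45) − (0.00)(-0.40)] = 0.4275
  C_33 = (0.95)(1.00) − (-0.40)(-0.40) = 0.7900
det(I−A) = Σ_j (I−A)_1j·C_1j = (0.95)(0.7825) + (-0.40)(0.3400) + (0.00)(0.0600) = 0.607375
adj(I−A) = Cᵀ =
  [ 0.7825   0.3400   0.1800]
  [ 0.3400   0.8075   0.4275]
  [ 0.0600   0.1425   0.7900]
(I − A)⁻¹ = adj(I−A) / det(I−A) ≈
  [   1.2883     0.5598     0.2964]
  [   0.5598     1.3295     0.7038]
  [   0.0988     0.2346     1.3007]
x = (I − A)⁻¹ d = adj(I−A)·d / det(I−A), with det(I−A) = 0.607375:
  x_T = (0.7825·75 + 0.3400·75 + 0.1800·100) / 0.607375 = 102.1875 / 0.607375 ≈ 168.244
  x_S = (0.3400·75 + 0.8075·75 + 0.4275·100) / 0.607375 = 128.8125 / 0.607375 ≈ 212.081
  x_F = (0.0600·75 + 0.1425·75 + 0.7900·100) / 0.607375 = 94.1875 / 0.607375 ≈ 155.073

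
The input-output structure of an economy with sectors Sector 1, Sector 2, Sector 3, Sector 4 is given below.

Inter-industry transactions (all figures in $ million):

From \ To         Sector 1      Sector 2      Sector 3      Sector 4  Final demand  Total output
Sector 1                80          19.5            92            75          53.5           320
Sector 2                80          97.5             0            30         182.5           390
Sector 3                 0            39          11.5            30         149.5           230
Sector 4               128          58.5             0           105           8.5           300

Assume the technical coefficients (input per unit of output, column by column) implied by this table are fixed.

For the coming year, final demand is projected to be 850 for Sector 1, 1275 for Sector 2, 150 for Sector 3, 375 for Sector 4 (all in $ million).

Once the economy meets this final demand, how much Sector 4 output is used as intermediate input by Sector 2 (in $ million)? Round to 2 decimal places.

Technical coefficients a_ij = z_ij / X_j:
  a_11 = 80/320 = 0.25, a_21 = 80/320 = 0.25, a_31 = 0/320 = 0.00, a_41 = 128/320 = 0.40
  a_12 = 19.5/390 = 0.05, a_22 = 97.5/390 = 0.25, a_32 = 39/390 = 0.10, a_42 = 58.5/390 = 0.15
  a_13 = 92/230 = 0.40, a_23 = 0/230 = 0.00, a_33 = 11.5/230 = 0.05, a_43 = 0/230 = 0.00
  a_14 = 75/300 = 0.25, a_24 = 30/300 = 0.10, a_34 = 30/300 = 0.10, a_44 = 105/300 = 0.35
I − A =
  [   0.75    -0.05    -0.40    -0.25]
  [  -0.25     0.75     0.00    -0.10]
  [   0.00    -0.10     0.95    -0.10]
  [  -0.40    -0.15     0.00     0.65]
Compute the cofactors C_ij = (−1)^(i+j)·(3×3 minor ij) of I−A; the adjugate is their transpose:
adj(I−A) = Cᵀ =
  [ 0.448875   0.098500   0.189000   0.216875]
  [ 0.192375   0.352125   0.081000   0.140625]
  [ 0.054000   0.052000   0.259875   0.068750]
  [ 0.320625   0.141875   0.135000   0.512500]
det(I−A) = Σ_j (I−A)_1j·C_1j = (0.75)(0.448875) + (-0.05)(0.192375) + (-0.40)(0.054000) + (-0.25)(0.320625) = 0.22528125
(I − A)⁻¹ = adj(I−A) / det(I−A) ≈
  [   1.9925     0.4372     0.8390     0.9627]
  [   0.8539     1.5630     0.3596     0.6242]
  [   0.2397     0.2308     1.1536     0.3052]
  [   1.4232     0.6298     0.5993     2.2749]
First solve x = (I − A)⁻¹ d = adj(I−A)·d / det(I−A); in particular x_2 = (0.192375·850 + 0.352125·1275 + 0.081000·150 + 0.140625·375) / 0.22528125 = 677.3625 / 0.22528125 ≈ 3006.7416.
Intermediate flow from 4 to 2: z_42 = a_42 · x_2 = 0.15 × 677.3625 / 0.22528125 = 101.604375 / 0.22528125 ≈ 451.01.

z_42 = 451.01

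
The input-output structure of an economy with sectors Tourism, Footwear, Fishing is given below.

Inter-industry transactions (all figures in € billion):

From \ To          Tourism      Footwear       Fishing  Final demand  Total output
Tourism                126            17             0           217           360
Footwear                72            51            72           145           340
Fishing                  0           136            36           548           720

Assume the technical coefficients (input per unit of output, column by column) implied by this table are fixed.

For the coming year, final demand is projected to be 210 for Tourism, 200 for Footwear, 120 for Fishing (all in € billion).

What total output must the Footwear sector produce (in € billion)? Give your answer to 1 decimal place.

Technical coefficients a_ij = z_ij / X_j:
  a_11 = 126/360 = 0.35, a_21 = 72/360 = 0.20, a_31 = 0/360 = 0.00
  a_12 = 17/340 = 0.05, a_22 = 51/340 = 0.15, a_32 = 136/340 = 0.40
  a_13 = 0/720 = 0.00, a_23 = 72/720 = 0.10, a_33 = 36/720 = 0.05
I − A =
  [   0.65    -0.05     0.00]
  [  -0.20     0.85    -0.10]
  [   0.00    -0.40     0.95]
Cofactors of I−A, C_ij = (−1)^(i+j)·(minor ij) (rows/columns in the sector order above):
  C_11 = (0.85)(0.95) − (-0.10)(-0.40) = 0.7675
  C_12 = −[(-0.20)(0.95) − (-0.10)(0.00)] = 0.1900
  C_13 = (-0.20)(-0.40) − (0.85)(0.00) = 0.0800
  C_21 = −[(-0.05)(0.95) − (0.00)(-0.40)] = 0.0475
  C_22 = (0.65)(0.95) − (0.00)(0.00) = 0.6175
  C_23 = −[(0.65)(-0.40) − (-0.05)(0.00)] = 0.2600
  C_31 = (-0.05)(-0.10) − (0.00)(0.85) = 0.0050
  C_32 = −[(0.65)(-0.10) − (0.00)(-0.20)] = 0.0650
  C_33 = (0.65)(0.85) − (-0.05)(-0.20) = 0.5425
det(I−A) = Σ_j (I−A)_1j·C_1j = (0.65)(0.7675) + (-0.05)(0.1900) + (0.00)(0.0800) = 0.489375
adj(I−A) = Cᵀ =
  [ 0.7675   0.0475   0.0050]
  [ 0.1900   0.6175   0.0650]
  [ 0.0800   0.2600   0.5425]
(I − A)⁻¹ = adj(I−A) / det(I−A) ≈
  [   1.5683     0.0971     0.0102]
  [   0.3883     1.2618     0.1328]
  [   0.1635     0.5313     1.1086]
x = (I − A)⁻¹ d = adj(I−A)·d / det(I−A), with det(I−A) = 0.489375:
  x_1 = (0.7675·210 + 0.0475·200 + 0.0050·120) / 0.489375 = 171.275 / 0.489375 ≈ 350.0
  x_2 = (0.1900·210 + 0.6175·200 + 0.0650·120) / 0.489375 = 171.20 / 0.489375 ≈ 349.8
  x_3 = (0.0800·210 + 0.2600·200 + 0.5425·120) / 0.489375 = 133.90 / 0.489375 ≈ 273.6

x_2 = 349.8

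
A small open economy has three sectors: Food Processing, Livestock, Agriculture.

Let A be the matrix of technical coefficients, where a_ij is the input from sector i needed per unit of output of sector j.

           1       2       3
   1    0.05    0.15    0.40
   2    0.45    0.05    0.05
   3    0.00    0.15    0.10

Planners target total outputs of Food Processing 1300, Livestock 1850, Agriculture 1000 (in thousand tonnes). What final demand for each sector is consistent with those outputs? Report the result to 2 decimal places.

I − A =
  [   0.95    -0.15    -0.40]
  [  -0.45     0.95    -0.05]
  [   0.00    -0.15     0.90]
d = (I − A) x:
  d_1 = (+0.95)·1300 + (-0.15)·1850 + (-0.40)·1000 = 557.50
  d_2 = (-0.45)·1300 + (+0.95)·1850 + (-0.05)·1000 = 1122.50
  d_3 = (+0.00)·1300 + (-0.15)·1850 + (+0.90)·1000 = 622.50

d_1 = 557.50, d_2 = 1122.50, d_3 = 622.50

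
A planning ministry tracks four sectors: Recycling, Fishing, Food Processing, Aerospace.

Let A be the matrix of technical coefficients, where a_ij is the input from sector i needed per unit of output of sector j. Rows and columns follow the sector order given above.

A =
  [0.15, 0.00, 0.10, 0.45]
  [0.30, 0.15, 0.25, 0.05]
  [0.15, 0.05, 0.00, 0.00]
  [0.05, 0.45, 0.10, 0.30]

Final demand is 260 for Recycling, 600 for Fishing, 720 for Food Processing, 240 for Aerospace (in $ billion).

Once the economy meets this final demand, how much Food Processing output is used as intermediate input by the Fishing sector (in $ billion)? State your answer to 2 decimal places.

I − A =
  [   0.85     0.00    -0.10    -0.45]
  [  -0.30     0.85    -0.25    -0.05]
  [  -0.15    -0.05     1.00     0.00]
  [  -0.05    -0.45    -0.10     0.70]
Compute the cofactors C_ij = (−1)^(i+j)·(3×3 minor ij) of I−A; the adjugate is their transpose:
adj(I−A) = Cᵀ =
  [ 0.563500   0.208250   0.146125   0.377125]
  [ 0.239500   0.555250   0.182125   0.193625]
  [ 0.096500   0.059000   0.406750   0.066250]
  [ 0.208000   0.380250   0.185625   0.697625]
det(I−A) = Σ_j (I−A)_1j·C_1j = (0.85)(0.563500) + (0.00)(0.239500) + (-0.10)(0.096500) + (-0.45)(0.208000) = 0.375725
(I − A)⁻¹ = adj(I−A) / det(I−A) ≈
  [   1.4998     0.5543     0.3889     1.0037]
  [   0.6374     1.4778     0.4847     0.5153]
  [   0.2568     0.1570     1.0826     0.1763]
  [   0.5536     1.0120     0.4940     1.8567]
First solve x = (I − A)⁻¹ d = adj(I−A)·d / det(I−A); in particular x_2 = (0.239500·260 + 0.555250·600 + 0.182125·720 + 0.193625·240) / 0.375725 = 573.02 / 0.375725 ≈ 1525.1048.
Intermediate flow from 3 to 2: z_32 = a_32 · x_2 = 0.05 × 573.02 / 0.375725 = 28.651 / 0.375725 ≈ 76.26.

z_32 = 76.26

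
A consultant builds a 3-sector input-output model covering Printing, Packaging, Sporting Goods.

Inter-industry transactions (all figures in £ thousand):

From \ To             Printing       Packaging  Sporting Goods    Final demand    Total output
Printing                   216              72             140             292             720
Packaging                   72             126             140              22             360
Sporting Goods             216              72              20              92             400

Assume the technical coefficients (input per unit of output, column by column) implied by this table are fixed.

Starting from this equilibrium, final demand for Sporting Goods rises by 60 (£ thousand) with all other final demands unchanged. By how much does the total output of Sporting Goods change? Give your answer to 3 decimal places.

Δx_3 = 97.388

Technical coefficients a_ij = z_ij / X_j:
  a_11 = 216/720 = 0.30, a_21 = 72/720 = 0.10, a_31 = 216/720 = 0.30
  a_12 = 72/360 = 0.20, a_22 = 126/360 = 0.35, a_32 = 72/360 = 0.20
  a_13 = 140/400 = 0.35, a_23 = 140/400 = 0.35, a_33 = 20/400 = 0.05
I − A =
  [   0.70    -0.20    -0.35]
  [  -0.10     0.65    -0.35]
  [  -0.30    -0.20     0.95]
Cofactors of I−A, C_ij = (−1)^(i+j)·(minor ij) (rows/columns in the sector order above):
  C_11 = (0.65)(0.95) − (-0.35)(-0.20) = 0.5475
  C_12 = −[(-0.10)(0.95) − (-0.35)(-0.30)] = 0.2000
  C_13 = (-0.10)(-0.20) − (0.65)(-0.30) = 0.2150
  C_21 = −[(-0.20)(0.95) − (-0.35)(-0.20)] = 0.2600
  C_22 = (0.70)(0.95) − (-0.35)(-0.30) = 0.5600
  C_23 = −[(0.70)(-0.20) − (-0.20)(-0.30)] = 0.2000
  C_31 = (-0.20)(-0.35) − (-0.35)(0.65) = 0.2975
  C_32 = −[(0.70)(-0.35) − (-0.35)(-0.10)] = 0.2800
  C_33 = (0.70)(0.65) − (-0.20)(-0.10) = 0.4350
det(I−A) = Σ_j (I−A)_1j·C_1j = (0.70)(0.5475) + (-0.20)(0.2000) + (-0.35)(0.2150) = 0.2680
adj(I−A) = Cᵀ =
  [ 0.5475   0.2600   0.2975]
  [ 0.2000   0.5600   0.2800]
  [ 0.2150   0.2000   0.4350]
(I − A)⁻¹ = adj(I−A) / det(I−A) ≈
  [   2.0429     0.9701     1.1101]
  [   0.7463     2.0896     1.0448]
  [   0.8022     0.7463     1.6231]
Δx = (I − A)⁻¹ Δd with Δd having +60 in the Sporting Goods component and 0 elsewhere.
So Δx_3 = L_33 · (+60), where L_33 = adj(I−A)_33 / det(I−A) = 0.4350 / 0.2680.
Δx_3 = 0.4350 × (+60) / 0.2680 = 26.10 / 0.2680 ≈ 97.388.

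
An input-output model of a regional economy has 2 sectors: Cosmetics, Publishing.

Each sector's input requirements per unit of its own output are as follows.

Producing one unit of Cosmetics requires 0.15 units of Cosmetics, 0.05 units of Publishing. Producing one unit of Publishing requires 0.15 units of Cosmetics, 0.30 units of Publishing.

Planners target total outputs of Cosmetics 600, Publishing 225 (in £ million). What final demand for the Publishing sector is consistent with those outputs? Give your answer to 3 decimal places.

I − A =
  [   0.85    -0.15]
  [  -0.05     0.70]
d = (I − A) x:
  d_C = (+0.85)·600 + (-0.15)·225 = 476.250
  d_P = (-0.05)·600 + (+0.70)·225 = 127.500

d_P = 127.500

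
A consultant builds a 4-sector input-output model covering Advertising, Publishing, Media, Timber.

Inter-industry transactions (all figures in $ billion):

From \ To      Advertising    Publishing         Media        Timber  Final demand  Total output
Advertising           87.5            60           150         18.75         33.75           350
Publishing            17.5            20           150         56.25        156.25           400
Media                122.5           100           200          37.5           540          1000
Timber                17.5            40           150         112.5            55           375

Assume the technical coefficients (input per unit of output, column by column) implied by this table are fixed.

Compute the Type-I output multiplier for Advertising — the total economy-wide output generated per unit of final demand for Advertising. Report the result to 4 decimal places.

Technical coefficients a_ij = z_ij / X_j:
  a_AA = 87.5/350 = 0.25, a_PA = 17.5/350 = 0.05, a_MA = 122.5/350 = 0.35, a_TA = 17.5/350 = 0.05
  a_AP = 60/400 = 0.15, a_PP = 20/400 = 0.05, a_MP = 100/400 = 0.25, a_TP = 40/400 = 0.10
  a_AM = 150/1000 = 0.15, a_PM = 150/1000 = 0.15, a_MM = 200/1000 = 0.20, a_TM = 150/1000 = 0.15
  a_AT = 18.75/375 = 0.05, a_PT = 56.25/375 = 0.15, a_MT = 37.5/375 = 0.10, a_TT = 112.5/375 = 0.30
I − A =
  [   0.75    -0.15    -0.15    -0.05]
  [  -0.05     0.95    -0.15    -0.15]
  [  -0.35    -0.25     0.80    -0.10]
  [  -0.05    -0.10    -0.15     0.70]
Compute the cofactors C_ij = (−1)^(i+j)·(3×3 minor ij) of I−A; the adjugate is their transpose:
adj(I−A) = Cᵀ =
  [ 0.472375   0.115375   0.124500   0.076250]
  [ 0.078625   0.366625   0.102000   0.098750]
  [ 0.243375   0.177375   0.478500   0.123750]
  [ 0.097125   0.098625   0.126000   0.476250]
det(I−A) = Σ_j (I−A)_1j·C_1j = (0.75)(0.472375) + (-0.15)(0.078625) + (-0.15)(0.243375) + (-0.05)(0.097125) = 0.301125
(I − A)⁻¹ = adj(I−A) / det(I−A) ≈
  [   1.56870     0.38315     0.41345     0.25322]
  [   0.26110     1.21752     0.33873     0.32794]
  [   0.80822     0.58904     1.58904     0.41096]
  [   0.32254     0.32752     0.41843     1.58157]
The output multiplier for sector j is the column-j sum of the Leontief inverse (I − A)⁻¹ = adj(I−A) / det(I−A).
Column A of adj(I−A): (0.472375, 0.078625, 0.243375, 0.097125); det(I−A) = 0.301125.
m_A = (0.472375 + 0.078625 + 0.243375 + 0.097125) / 0.301125 = 0.8915 / 0.301125 ≈ 2.9606.

m_A = 2.9606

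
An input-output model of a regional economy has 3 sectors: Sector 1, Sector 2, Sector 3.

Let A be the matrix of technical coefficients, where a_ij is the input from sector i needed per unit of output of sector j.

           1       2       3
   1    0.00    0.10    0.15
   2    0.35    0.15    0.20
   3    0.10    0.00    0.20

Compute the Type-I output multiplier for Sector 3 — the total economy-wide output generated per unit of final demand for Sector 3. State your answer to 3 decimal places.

I − A =
  [   1.00    -0.10    -0.15]
  [  -0.35     0.85    -0.20]
  [  -0.10     0.00     0.80]
Cofactors of I−A, C_ij = (−1)^(i+j)·(minor ij) (rows/columns in the sector order above):
  C_11 = (0.85)(0.80) − (-0.20)(0.00) = 0.6800
  C_12 = −[(-0.35)(0.80) − (-0.20)(-0.10)] = 0.3000
  C_13 = (-0.35)(0.00) − (0.85)(-0.10) = 0.0850
  C_21 = −[(-0.10)(0.80) − (-0.15)(0.00)] = 0.0800
  C_22 = (1.00)(0.80) − (-0.15)(-0.10) = 0.7850
  C_23 = −[(1.00)(0.00) − (-0.10)(-0.10)] = 0.0100
  C_31 = (-0.10)(-0.20) − (-0.15)(0.85) = 0.1475
  C_32 = −[(1.00)(-0.20) − (-0.15)(-0.35)] = 0.2525
  C_33 = (1.00)(0.85) − (-0.10)(-0.35) = 0.8150
det(I−A) = Σ_j (I−A)_1j·C_1j = (1.00)(0.6800) + (-0.10)(0.3000) + (-0.15)(0.0850) = 0.63725
adj(I−A) = Cᵀ =
  [ 0.6800   0.0800   0.1475]
  [ 0.3000   0.7850   0.2525]
  [ 0.0850   0.0100   0.8150]
(I − A)⁻¹ = adj(I−A) / det(I−A) ≈
  [   1.0671     0.1255     0.2315]
  [   0.4708     1.2319     0.3962]
  [   0.1334     0.0157     1.2789]
The output multiplier for sector j is the column-j sum of the Leontief inverse (I − A)⁻¹ = adj(I−A) / det(I−A).
Column 3 of adj(I−A): (0.1475, 0.2525, 0.8150); det(I−A) = 0.63725.
m_3 = (0.1475 + 0.2525 + 0.8150) / 0.63725 = 1.215 / 0.63725 ≈ 1.907.

m_3 = 1.907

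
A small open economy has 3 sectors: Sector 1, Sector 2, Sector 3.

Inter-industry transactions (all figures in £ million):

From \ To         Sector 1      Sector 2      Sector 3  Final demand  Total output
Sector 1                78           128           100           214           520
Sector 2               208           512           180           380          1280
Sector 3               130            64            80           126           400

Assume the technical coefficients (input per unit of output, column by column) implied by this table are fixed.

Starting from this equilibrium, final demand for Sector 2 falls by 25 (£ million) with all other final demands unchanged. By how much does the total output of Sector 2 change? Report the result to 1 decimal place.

Technical coefficients a_ij = z_ij / X_j:
  a_11 = 78/520 = 0.15, a_21 = 208/520 = 0.40, a_31 = 130/520 = 0.25
  a_12 = 128/1280 = 0.10, a_22 = 512/1280 = 0.40, a_32 = 64/1280 = 0.05
  a_13 = 100/400 = 0.25, a_23 = 180/400 = 0.45, a_33 = 80/400 = 0.20
I − A =
  [   0.85    -0.10    -0.25]
  [  -0.40     0.60    -0.45]
  [  -0.25    -0.05     0.80]
Cofactors of I−A, C_ij = (−1)^(i+j)·(minor ij) (rows/columns in the sector order above):
  C_11 = (0.60)(0.80) − (-0.45)(-0.05) = 0.4575
  C_12 = −[(-0.40)(0.80) − (-0.45)(-0.25)] = 0.4325
  C_13 = (-0.40)(-0.05) − (0.60)(-0.25) = 0.1700
  C_21 = −[(-0.10)(0.80) − (-0.25)(-0.05)] = 0.0925
  C_22 = (0.85)(0.80) − (-0.25)(-0.25) = 0.6175
  C_23 = −[(0.85)(-0.05) − (-0.10)(-0.25)] = 0.0675
  C_31 = (-0.10)(-0.45) − (-0.25)(0.60) = 0.1950
  C_32 = −[(0.85)(-0.45) − (-0.25)(-0.40)] = 0.4825
  C_33 = (0.85)(0.60) − (-0.10)(-0.40) = 0.4700
det(I−A) = Σ_j (I−A)_1j·C_1j = (0.85)(0.4575) + (-0.10)(0.4325) + (-0.25)(0.1700) = 0.303125
adj(I−A) = Cᵀ =
  [ 0.4575   0.0925   0.1950]
  [ 0.4325   0.6175   0.4825]
  [ 0.1700   0.0675   0.4700]
(I − A)⁻¹ = adj(I−A) / det(I−A) ≈
  [   1.5093     0.3052     0.6433]
  [   1.4268     2.0371     1.5918]
  [   0.5608     0.2227     1.5505]
Δx = (I − A)⁻¹ Δd with Δd having -25 in the Sector 2 component and 0 elsewhere.
So Δx_2 = L_22 · (-25), where L_22 = adj(I−A)_22 / det(I−A) = 0.6175 / 0.303125.
Δx_2 = 0.6175 × (-25) / 0.303125 = -15.4375 / 0.303125 ≈ -50.9.

Δx_2 = -50.9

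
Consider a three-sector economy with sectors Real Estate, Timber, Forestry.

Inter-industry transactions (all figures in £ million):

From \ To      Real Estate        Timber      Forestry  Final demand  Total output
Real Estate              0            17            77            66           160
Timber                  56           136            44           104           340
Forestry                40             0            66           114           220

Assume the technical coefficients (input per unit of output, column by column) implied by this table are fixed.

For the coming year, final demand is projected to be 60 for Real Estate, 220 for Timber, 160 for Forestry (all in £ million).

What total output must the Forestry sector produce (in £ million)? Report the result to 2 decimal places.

Technical coefficients a_ij = z_ij / X_j:
  a_RR = 0/160 = 0.00, a_TR = 56/160 = 0.35, a_FR = 40/160 = 0.25
  a_RT = 17/340 = 0.05, a_TT = 136/340 = 0.40, a_FT = 0/340 = 0.00
  a_RF = 77/220 = 0.35, a_TF = 44/220 = 0.20, a_FF = 66/220 = 0.30
I − A =
  [   1.00    -0.05    -0.35]
  [  -0.35     0.60    -0.20]
  [  -0.25     0.00     0.70]
Cofactors of I−A, C_ij = (−1)^(i+j)·(minor ij) (rows/columns in the sector order above):
  C_11 = (0.60)(0.70) − (-0.20)(0.00) = 0.4200
  C_12 = −[(-0.35)(0.70) − (-0.20)(-0.25)] = 0.2950
  C_13 = (-0.35)(0.00) − (0.60)(-0.25) = 0.1500
  C_21 = −[(-0.05)(0.70) − (-0.35)(0.00)] = 0.0350
  C_22 = (1.00)(0.70) − (-0.35)(-0.25) = 0.6125
  C_23 = −[(1.00)(0.00) − (-0.05)(-0.25)] = 0.0125
  C_31 = (-0.05)(-0.20) − (-0.35)(0.60) = 0.2200
  C_32 = −[(1.00)(-0.20) − (-0.35)(-0.35)] = 0.3225
  C_33 = (1.00)(0.60) − (-0.05)(-0.35) = 0.5825
det(I−A) = Σ_j (I−A)_1j·C_1j = (1.00)(0.4200) + (-0.05)(0.2950) + (-0.35)(0.1500) = 0.35275
adj(I−A) = Cᵀ =
  [ 0.4200   0.0350   0.2200]
  [ 0.2950   0.6125   0.3225]
  [ 0.1500   0.0125   0.5825]
(I − A)⁻¹ = adj(I−A) / det(I−A) ≈
  [   1.1906     0.0992     0.6237]
  [   0.8363     1.7364     0.9142]
  [   0.4252     0.0354     1.6513]
x = (I − A)⁻¹ d = adj(I−A)·d / det(I−A), with det(I−A) = 0.35275:
  x_R = (0.4200·60 + 0.0350·220 + 0.2200·160) / 0.35275 = 68.10 / 0.35275 ≈ 193.05
  x_T = (0.2950·60 + 0.6125·220 + 0.3225·160) / 0.35275 = 204.05 / 0.35275 ≈ 578.45
  x_F = (0.1500·60 + 0.0125·220 + 0.5825·160) / 0.35275 = 104.95 / 0.35275 ≈ 297.52

x_F = 297.52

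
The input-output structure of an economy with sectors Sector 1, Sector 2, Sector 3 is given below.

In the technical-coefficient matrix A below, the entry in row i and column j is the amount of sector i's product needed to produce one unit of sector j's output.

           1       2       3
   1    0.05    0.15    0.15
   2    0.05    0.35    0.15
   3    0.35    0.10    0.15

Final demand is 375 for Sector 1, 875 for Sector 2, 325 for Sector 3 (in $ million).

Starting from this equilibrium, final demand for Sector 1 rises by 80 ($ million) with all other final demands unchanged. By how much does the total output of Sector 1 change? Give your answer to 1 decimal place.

Δx_1 = 93.2

I − A =
  [   0.95    -0.15    -0.15]
  [  -0.05     0.65    -0.15]
  [  -0.35    -0.10     0.85]
Cofactors of I−A, C_ij = (−1)^(i+j)·(minor ij) (rows/columns in the sector order above):
  C_11 = (0.65)(0.85) − (-0.15)(-0.10) = 0.5375
  C_12 = −[(-0.05)(0.85) − (-0.15)(-0.35)] = 0.0950
  C_13 = (-0.05)(-0.10) − (0.65)(-0.35) = 0.2325
  C_21 = −[(-0.15)(0.85) − (-0.15)(-0.10)] = 0.1425
  C_22 = (0.95)(0.85) − (-0.15)(-0.35) = 0.7550
  C_23 = −[(0.95)(-0.10) − (-0.15)(-0.35)] = 0.1475
  C_31 = (-0.15)(-0.15) − (-0.15)(0.65) = 0.1200
  C_32 = −[(0.95)(-0.15) − (-0.15)(-0.05)] = 0.1500
  C_33 = (0.95)(0.65) − (-0.15)(-0.05) = 0.6100
det(I−A) = Σ_j (I−A)_1j·C_1j = (0.95)(0.5375) + (-0.15)(0.0950) + (-0.15)(0.2325) = 0.4615
adj(I−A) = Cᵀ =
  [ 0.5375   0.1425   0.1200]
  [ 0.0950   0.7550   0.1500]
  [ 0.2325   0.1475   0.6100]
(I − A)⁻¹ = adj(I−A) / det(I−A) ≈
  [   1.1647     0.3088     0.2600]
  [   0.2059     1.6360     0.3250]
  [   0.5038     0.3196     1.3218]
Δx = (I − A)⁻¹ Δd with Δd having +80 in the Sector 1 component and 0 elsewhere.
So Δx_1 = L_11 · (+80), where L_11 = adj(I−A)_11 / det(I−A) = 0.5375 / 0.4615.
Δx_1 = 0.5375 × (+80) / 0.4615 = 43.00 / 0.4615 ≈ 93.2.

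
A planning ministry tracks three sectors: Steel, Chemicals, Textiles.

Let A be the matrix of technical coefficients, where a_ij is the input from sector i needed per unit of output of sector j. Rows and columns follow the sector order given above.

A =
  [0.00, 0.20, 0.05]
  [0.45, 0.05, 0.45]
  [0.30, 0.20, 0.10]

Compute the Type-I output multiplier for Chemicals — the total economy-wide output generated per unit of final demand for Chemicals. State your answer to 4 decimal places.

I − A =
  [   1.00    -0.20    -0.05]
  [  -0.45     0.95    -0.45]
  [  -0.30    -0.20     0.90]
Cofactors of I−A, C_ij = (−1)^(i+j)·(minor ij) (rows/columns in the sector order above):
  C_11 = (0.95)(0.90) − (-0.45)(-0.20) = 0.7650
  C_12 = −[(-0.45)(0.90) − (-0.45)(-0.30)] = 0.5400
  C_13 = (-0.45)(-0.20) − (0.95)(-0.30) = 0.3750
  C_21 = −[(-0.20)(0.90) − (-0.05)(-0.20)] = 0.1900
  C_22 = (1.00)(0.90) − (-0.05)(-0.30) = 0.8850
  C_23 = −[(1.00)(-0.20) − (-0.20)(-0.30)] = 0.2600
  C_31 = (-0.20)(-0.45) − (-0.05)(0.95) = 0.1375
  C_32 = −[(1.00)(-0.45) − (-0.05)(-0.45)] = 0.4725
  C_33 = (1.00)(0.95) − (-0.20)(-0.45) = 0.8600
det(I−A) = Σ_j (I−A)_1j·C_1j = (1.00)(0.7650) + (-0.20)(0.5400) + (-0.05)(0.3750) = 0.63825
adj(I−A) = Cᵀ =
  [ 0.7650   0.1900   0.1375]
  [ 0.5400   0.8850   0.4725]
  [ 0.3750   0.2600   0.8600]
(I − A)⁻¹ = adj(I−A) / det(I−A) ≈
  [   1.19859     0.29769     0.21543]
  [   0.84606     1.38660     0.74031]
  [   0.58754     0.40736     1.34743]
The output multiplier for sector j is the column-j sum of the Leontief inverse (I − A)⁻¹ = adj(I−A) / det(I−A).
Column 2 of adj(I−A): (0.1900, 0.8850, 0.2600); det(I−A) = 0.63825.
m_2 = (0.1900 + 0.8850 + 0.2600) / 0.63825 = 1.335 / 0.63825 ≈ 2.0917.

m_2 = 2.0917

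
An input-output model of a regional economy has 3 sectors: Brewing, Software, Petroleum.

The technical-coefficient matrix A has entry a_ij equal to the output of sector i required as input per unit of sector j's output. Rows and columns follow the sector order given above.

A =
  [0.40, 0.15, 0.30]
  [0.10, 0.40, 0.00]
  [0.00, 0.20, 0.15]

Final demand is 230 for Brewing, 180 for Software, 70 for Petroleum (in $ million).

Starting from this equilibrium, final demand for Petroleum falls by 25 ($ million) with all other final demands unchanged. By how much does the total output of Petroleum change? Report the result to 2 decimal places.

I − A =
  [   0.60    -0.15    -0.30]
  [  -0.10     0.60     0.00]
  [   0.00    -0.20     0.85]
Cofactors of I−A, C_ij = (−1)^(i+j)·(minor ij) (rows/columns in the sector order above):
  C_11 = (0.60)(0.85) − (0.00)(-0.20) = 0.5100
  C_12 = −[(-0.10)(0.85) − (0.00)(0.00)] = 0.0850
  C_13 = (-0.10)(-0.20) − (0.60)(0.00) = 0.0200
  C_21 = −[(-0.15)(0.85) − (-0.30)(-0.20)] = 0.1875
  C_22 = (0.60)(0.85) − (-0.30)(0.00) = 0.5100
  C_23 = −[(0.60)(-0.20) − (-0.15)(0.00)] = 0.1200
  C_31 = (-0.15)(0.00) − (-0.30)(0.60) = 0.1800
  C_32 = −[(0.60)(0.00) − (-0.30)(-0.10)] = 0.0300
  C_33 = (0.60)(0.60) − (-0.15)(-0.10) = 0.3450
det(I−A) = Σ_j (I−A)_1j·C_1j = (0.60)(0.5100) + (-0.15)(0.0850) + (-0.30)(0.0200) = 0.28725
adj(I−A) = Cᵀ =
  [ 0.5100   0.1875   0.1800]
  [ 0.0850   0.5100   0.0300]
  [ 0.0200   0.1200   0.3450]
(I − A)⁻¹ = adj(I−A) / det(I−A) ≈
  [   1.7755     0.6527     0.6266]
  [   0.2959     1.7755     0.1044]
  [   0.0696     0.4178     1.2010]
Δx = (I − A)⁻¹ Δd with Δd having -25 in the Petroleum component and 0 elsewhere.
So Δx_3 = L_33 · (-25), where L_33 = adj(I−A)_33 / det(I−A) = 0.3450 / 0.28725.
Δx_3 = 0.3450 × (-25) / 0.28725 = -8.625 / 0.28725 ≈ -30.03.

Δx_3 = -30.03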